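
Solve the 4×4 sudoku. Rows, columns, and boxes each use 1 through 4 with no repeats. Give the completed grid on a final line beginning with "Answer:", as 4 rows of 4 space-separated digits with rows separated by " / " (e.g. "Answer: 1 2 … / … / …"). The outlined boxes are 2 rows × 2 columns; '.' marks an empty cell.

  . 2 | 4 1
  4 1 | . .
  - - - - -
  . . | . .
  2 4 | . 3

Step 1. [r3c1∈{1,3}] across col 1, 1 lands solely at r3c1 ⇒ r3c1=1.
Step 2. [r2c4∈{2}] r2c4 is down to just 2, so r2c4=2.
Step 3. [r4c3∈{1}] r4c3's peers cover all but 1. So r4c3=1.
Step 4. [r3c4∈{4}] r3c4's peers cover all but 4 ⇒ r3c4=4.
Step 5. [r1c1∈{3}] r1c1's peers cover all but 3. So r1c1=3.
Step 6. [r3c3∈{2}] only 2 remains possible at r3c3. So r3c3=2.
Step 7. [r3c2∈{3}] r3c2 is down to just 3, so r3c2=3.
Step 8. [r2c3∈{3}] r2c3 has the single candidate 3 ⇒ r2c3=3.

Answer: 3 2 4 1 / 4 1 3 2 / 1 3 2 4 / 2 4 1 3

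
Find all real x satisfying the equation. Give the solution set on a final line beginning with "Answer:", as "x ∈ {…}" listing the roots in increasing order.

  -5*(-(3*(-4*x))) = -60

Step 1. [-5*(-(3*(-4*x))) = -60] -5·(inner) — divide through by -5, so div: -(3*(-4*x)) = 12.
Step 2. [-(3*(-4*x)) = 12] leading − — multiply by −1 ⇒ neg: 3*(-4*x) = -12.
Step 3. [3*(-4*x) = -12] 3·(inner) — divide through by 3. So div: -4*x = -4.
Step 4. [-4*x = -4] LHS = -4·(…); ÷-4 both sides ⇒ div: x = 1.

Answer: x ∈ {1}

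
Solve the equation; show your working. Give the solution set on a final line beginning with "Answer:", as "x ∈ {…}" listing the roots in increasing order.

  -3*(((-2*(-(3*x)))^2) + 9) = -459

Step 1. [-3*(((-2*(-(3*x)))^2) + 9) = -459] LHS = -3·(…); ÷-3 both sides, so div: ((-2*(-(3*x)))^2) + 9 = 153.
Step 2. [((-2*(-(3*x)))^2) + 9 = 153] peel the +9: subtract 9 from each side. So sub: (-2*(-(3*x)))^2 = 144.
Step 3. [(-2*(-(3*x)))^2 = 144] 144 ≥ 0, LHS is (·)² — take ±√ ⇒ sqrt: -2*(-(3*x)) = 12 or -12.
Step 4. [-2*(-(3*x)) = 12 or -12] leading coefficient -2: divide by -2 ⇒ div: -(3*x) = -6 or 6.
Step 5. [-(3*x) = -6 or 6] flip signs both sides, so neg: 3*x = 6 or -6.
Step 6. [3*x = 6 or -6] 3 out front; divide by 3, so div: x = 2 or -2.

Answer: x ∈ {-2, 2}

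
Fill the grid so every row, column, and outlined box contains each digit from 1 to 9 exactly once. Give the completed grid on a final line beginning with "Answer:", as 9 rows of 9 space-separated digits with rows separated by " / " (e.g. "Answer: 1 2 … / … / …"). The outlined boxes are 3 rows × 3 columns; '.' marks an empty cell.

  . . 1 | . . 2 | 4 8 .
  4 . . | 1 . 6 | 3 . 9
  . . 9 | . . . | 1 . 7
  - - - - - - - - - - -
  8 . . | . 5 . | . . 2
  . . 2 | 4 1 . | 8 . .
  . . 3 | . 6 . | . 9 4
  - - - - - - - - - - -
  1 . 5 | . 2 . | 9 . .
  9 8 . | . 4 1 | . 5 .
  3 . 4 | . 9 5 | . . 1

Step 1. [r2c2∈{2,5,7}] in row 2, 5 fits only at r2c2 ⇒ r2c2=5.
Step 2. [r9c4∈{6,7,8}] in row 9, 8 fits only at r9c4. So r9c4=8.
Step 3. [r9c2∈{2,6,7}] across box 7, 2 lands solely at r9c2 ⇒ r9c2=2.
Step 4. [r4c2∈{1,4,6,7,9}] in row 4, 4 fits only at r4c2, so r4c2=4.
Step 5. [r1c4∈{3,5,7,9}] across row 1, 9 lands solely at r1c4 ⇒ r1c4=9.
Step 6. [r7c8∈{3,4,6,7}] across row 7, 4 lands solely at r7c8, so r7c8=4.
Step 7. [r6c7∈{5,7}] r6c7 is the only open cell in col 7 admitting 5, so r6c7=5.
Step 8. [r6c1∈{7}] r6c1 is down to just 7 ⇒ r6c1=7.
Step 9. [r4c3∈{6}] r4c3's peers cover all but 6 ⇒ r4c3=6.
Step 10. [r4c7∈{7}] only 7 remains possible at r4c7, so r4c7=7.
Step 11. [r4c4∈{3}] nothing but 3 survives at r4c4, so r4c4=3.
Step 12. [r7c2∈{6,7}] 6 has one home in box 7: r7c2, so r7c2=6.
Step 13. [r9c7∈{6}] r9c7 is down to just 6. So r9c7=6.
Step 14. [r1c2∈{3,7}] 7 has one home in col 2: r1c2, so r1c2=7.
Step 15. [r7c6∈{3,7}] 3 has one home in box 8: r7c6. So r7c6=3.
Step 16. [r1c1∈{6}] r1c1's peers cover all but 6. So r1c1=6.
Step 17. [r5c8∈{3,6}] col 8 places 3 nowhere but r5c8, so r5c8=3.
Step 18. [r3c6∈{4,8}] in row 3, 4 fits only at r3c6. So r3c6=4.
Step 19. [r3c5∈{3,8}] across row 3, 8 lands solely at r3c5. So r3c5=8.
Step 20. [r8c4∈{6,7}] 6 has one home in row 8: r8c4 ⇒ r8c4=6.
Step 21. [r5c6∈{7,9}] r5c6 is the only open cell in row 5 admitting 7, so r5c6=7.
Step 22. [r3c1∈{2}] r3c1 has the single candidate 2 ⇒ r3c1=2.
Step 23. [r5c9∈{6}] r5c9 has the single candidate 6. So r5c9=6.
Step 24. [r5c1∈{5}] r5c1 has the single candidate 5, so r5c1=5.
Step 25. [r1c9∈{5}] r1c9's peers cover all but 5. So r1c9=5.
Step 26. [r8c9∈{3}] r8c9's peers cover all but 3 ⇒ r8c9=3.
Step 27. [r2c3∈{8}] r2c3 is down to just 8, so r2c3=8.
Step 28. [r3c2∈{3}] r3c2 has the single candidate 3 ⇒ r3c2=3.
Step 29. [r4c6∈{9}] r4c6 has the single candidate 9 ⇒ r4c6=9.
Step 30. [r7c9∈{8}] r7c9 is down to just 8. So r7c9=8.
Step 31. [r6c4∈{2}] r6c4's peers cover all but 2, so r6c4=2.
Step 32. [r8c3∈{7}] only 7 remains possible at r8c3, so r8c3=7.
Step 33. [r9c8∈{7}] r9c8 has the single candidate 7, so r9c8=7.
Step 34. [r3c8∈{6}] nothing but 6 survives at r3c8 ⇒ r3c8=6.
Step 35. [r4c8∈{1}] r4c8's peers cover all but 1, so r4c8=1.
Step 36. [r6c6∈{8}] nothing but 8 survives at r6c6 ⇒ r6c6=8.
Step 37. [r5c2∈{9}] r5c2 is down to just 9, so r5c2=9.
Step 38. [r2c8∈{2}] r2c8 has the single candidate 2. So r2c8=2.
Step 39. [r1c5∈{3}] r1c5 is down to just 3 ⇒ r1c5=3.
Step 40. [r3c4∈{5}] nothing but 5 survives at r3c4 ⇒ r3c4=5.
Step 41. [r6c2∈{1}] r6c2's peers cover all but 1 ⇒ r6c2=1.
Step 42. [r7c4∈{7}] only 7 remains possible at r7c4 ⇒ r7c4=7.
Step 43. [r8c7∈{2}] r8c7 has the single candidate 2, so r8c7=2.
Step 44. [r2c5∈{7}] nothing but 7 survives at r2c5. So r2c5=7.

Answer: 6 7 1 9 3 2 4 8 5 / 4 5 8 1 7 6 3 2 9 / 2 3 9 5 8 4 1 6 7 / 8 4 6 3 5 9 7 1 2 / 5 9 2 4 1 7 8 3 6 / 7 1 3 2 6 8 5 9 4 / 1 6 5 7 2 3 9 4 8 / 9 8 7 6 4 1 2 5 3 / 3 2 4 8 9 5 6 7 1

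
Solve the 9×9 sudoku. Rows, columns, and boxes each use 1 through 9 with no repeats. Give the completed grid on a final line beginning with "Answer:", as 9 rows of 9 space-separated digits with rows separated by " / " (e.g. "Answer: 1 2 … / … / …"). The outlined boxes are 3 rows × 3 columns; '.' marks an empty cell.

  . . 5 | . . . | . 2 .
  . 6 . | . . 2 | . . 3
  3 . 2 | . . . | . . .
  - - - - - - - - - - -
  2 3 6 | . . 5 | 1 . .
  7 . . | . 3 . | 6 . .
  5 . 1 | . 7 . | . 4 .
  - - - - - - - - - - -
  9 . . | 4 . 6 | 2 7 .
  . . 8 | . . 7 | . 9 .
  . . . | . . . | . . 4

Step 1. [r4c8∈{8}] r4c8 has the single candidate 8, so r4c8=8.
Step 2. [r4c4∈{9}] nothing but 9 survives at r4c4 ⇒ r4c4=9.
Step 3. [r9c8∈{1,3,5,6}] col 8 places 3 nowhere but r9c8. So r9c8=3.
Step 4. [r8c7∈{5}] nothing but 5 survives at r8c7. So r8c7=5.
Step 5. [r6c6∈{8}] r6c6's peers cover all but 8, so r6c6=8.
Step 6. [r9c7∈{8}] r9c7 is down to just 8. So r9c7=8.
Step 7. [r3c8∈{1,5,6}] across col 8, 6 lands solely at r3c8, so r3c8=6.
Step 8. [r2c8∈{1,5}] col 8 places 1 nowhere but r2c8. So r2c8=1.
Step 9. [r3c9∈{5,7,8,9}] 5 has one home in box 3: r3c9, so r3c9=5.
Step 10. [r1c9∈{7,8,9}] col 9 places 8 nowhere but r1c9. So r1c9=8.
Step 11. [r6c2∈{9}] r6c2 has the single candidate 9 ⇒ r6c2=9.
Step 12. [r4c5∈{4}] only 4 remains possible at r4c5, so r4c5=4.
Step 13. [r1c6∈{1,3,4,9}] r1c6 is the only open cell in col 6 admitting 3 ⇒ r1c6=3.
Step 14. [r7c5∈{1,5,8}] across row 7, 8 lands solely at r7c5 ⇒ r7c5=8.
Step 15. [r2c3∈{4,7,9}] across col 3, 9 lands solely at r2c3, so r2c3=9.
Step 16. [r3c6∈{1,4,9}] col 6 places 4 nowhere but r3c6, so r3c6=4.
Step 17. [r1c5∈{1,6,9}] 6 has one home in col 5: r1c5. So r1c5=6.
Step 18. [r2c1∈{4,8}] r2c1 is the only open cell in col 1 admitting 8. So r2c1=8.
Step 19. [r3c5∈{1,9}] r3c5 is the only open cell in box 2 admitting 9 ⇒ r3c5=9.
Step 20. [r3c7∈{7}] only 7 remains possible at r3c7 ⇒ r3c7=7.
Step 21. [r3c2∈{1}] r3c2 is down to just 1, so r3c2=1.
Step 22. [r1c4∈{1,7}] 1 has one home in row 1: r1c4. So r1c4=1.
Step 23. [r5c4∈{2}] r5c4 has the single candidate 2. So r5c4=2.
Step 24. [r1c1∈{4}] r1c1's peers cover all but 4 ⇒ r1c1=4.
Step 25. [r9c4∈{5}] r9c4 is down to just 5. So r9c4=5.
Step 26. [r8c2∈{2,4}] row 8 places 4 nowhere but r8c2. So r8c2=4.
Step 27. [r8c9∈{1,6}] 6 has one home in col 9: r8c9 ⇒ r8c9=6.
Step 28. [r9c2∈{2,7}] col 2 places 2 nowhere but r9c2, so r9c2=2.
Step 29. [r9c5∈{1}] nothing but 1 survives at r9c5. So r9c5=1.
Step 30. [r5c2∈{8}] nothing but 8 survives at r5c2. So r5c2=8.
Step 31. [r7c2∈{5}] r7c2 is down to just 5 ⇒ r7c2=5.
Step 32. [r1c7∈{9}] r1c7 is down to just 9 ⇒ r1c7=9.
Step 33. [r2c5∈{5}] r2c5 is down to just 5. So r2c5=5.
Step 34. [r5c8∈{5}] nothing but 5 survives at r5c8 ⇒ r5c8=5.
Step 35. [r9c1∈{6}] r9c1 is down to just 6, so r9c1=6.
Step 36. [r2c7∈{4}] r2c7's peers cover all but 4, so r2c7=4.
Step 37. [r3c4∈{8}] r3c4 is down to just 8 ⇒ r3c4=8.
Step 38. [r9c6∈{9}] r9c6 is down to just 9. So r9c6=9.
Step 39. [r8c4∈{3}] r8c4 has the single candidate 3 ⇒ r8c4=3.
Step 40. [r7c9∈{1}] r7c9 is down to just 1 ⇒ r7c9=1.
Step 41. [r9c3∈{7}] r9c3 has the single candidate 7 ⇒ r9c3=7.
Step 42. [r7c3∈{3}] r7c3 is down to just 3. So r7c3=3.
Step 43. [r8c1∈{1}] r8c1 is down to just 1. So r8c1=1.
Step 44. [r4c9∈{7}] r4c9 has the single candidate 7, so r4c9=7.
Step 45. [r2c4∈{7}] r2c4's peers cover all but 7. So r2c4=7.
Step 46. [r5c3∈{4}] nothing but 4 survives at r5c3. So r5c3=4.
Step 47. [r5c9∈{9}] r5c9 has the single candidate 9. So r5c9=9.
Step 48. [r5c6∈{1}] only 1 remains possible at r5c6. So r5c6=1.
Step 49. [r6c7∈{3}] nothing but 3 survives at r6c7. So r6c7=3.
Step 50. [r1c2∈{7}] only 7 remains possible at r1c2 ⇒ r1c2=7.
Step 51. [r8c5∈{2}] r8c5 has the single candidate 2 ⇒ r8c5=2.
Step 52. [r6c4∈{6}] r6c4 has the single candidate 6, so r6c4=6.
Step 53. [r6c9∈{2}] only 2 remains possible at r6c9 ⇒ r6c9=2.

Answer: 4 7 5 1 6 3 9 2 8 / 8 6 9 7 5 2 4 1 3 / 3 1 2 8 9 4 7 6 5 / 2 3 6 9 4 5 1 8 7 / 7 8 4 2 3 1 6 5 9 / 5 9 1 6 7 8 3 4 2 / 9 5 3 4 8 6 2 7 1 / 1 4 8 3 2 7 5 9 6 / 6 2 7 5 1 9 8 3 4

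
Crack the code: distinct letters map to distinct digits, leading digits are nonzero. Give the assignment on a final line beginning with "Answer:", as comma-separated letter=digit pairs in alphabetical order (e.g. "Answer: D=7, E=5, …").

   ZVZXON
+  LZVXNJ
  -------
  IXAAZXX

Step 1. [col 1: N + J ≡ X (mod 10)] no forcing yet in column 1 (carry-in 0); X=3 is free and consistent — try it. So X=3.
Step 2. [col 1: N + J ≡ X (mod 10)] no forcing yet in column 1 (carry-in 0); J=5 is free and consistent — try it ⇒ J=5.
Step 3. [col 1: N + J ≡ X (mod 10)] from column 1 (J=5, X=3, carry-in 0, digits 3,5 already taken and all letters distinct): N must equal 8, so N=8.
Step 4. [I] I is the leading digit of a 7-digit sum of two 6-digit numbers; the final carry is exactly 1. So I=1.
Step 5. [col 2: O + N ≡ X (mod 10)] from column 2 (N=8, X=3, carry-in 1, digits 1,3,5,8 already taken and all letters distinct): O must equal 4. So O=4.
Step 6. [col 3: X + X ≡ Z (mod 10)] in column 3 we have X+X≡Z with carry-in 1; given X=3 and digits 1,3,4,5,8 already taken and all letters distinct, that pins Z to 7 ⇒ Z=7.
Step 7. [col 4: Z + V ≡ A (mod 10)] several values work for A in column 4 (Z + V ≡ A (mod 10), carry-in 0); try A=9 ⇒ A=9.
Step 8. [col 4: Z + V ≡ A (mod 10)] column 4 reads Z+V+carry(0)=A with Z=7, A=9; with digits 1,3,4,5,7,8,9 already taken and all letters distinct, the only value for V is 2 ⇒ V=2.
Step 9. [col 6: Z + L ≡ X (mod 10)] column 6: given Z=7, X=3, carry-in 0, and digits 1,2,3,4,5,7,8,9 already taken and all letters distinct, Z+L≡X (mod 10) forces L=6 ⇒ L=6.

Answer: A=9, I=1, J=5, L=6, N=8, O=4, V=2, X=3, Z=7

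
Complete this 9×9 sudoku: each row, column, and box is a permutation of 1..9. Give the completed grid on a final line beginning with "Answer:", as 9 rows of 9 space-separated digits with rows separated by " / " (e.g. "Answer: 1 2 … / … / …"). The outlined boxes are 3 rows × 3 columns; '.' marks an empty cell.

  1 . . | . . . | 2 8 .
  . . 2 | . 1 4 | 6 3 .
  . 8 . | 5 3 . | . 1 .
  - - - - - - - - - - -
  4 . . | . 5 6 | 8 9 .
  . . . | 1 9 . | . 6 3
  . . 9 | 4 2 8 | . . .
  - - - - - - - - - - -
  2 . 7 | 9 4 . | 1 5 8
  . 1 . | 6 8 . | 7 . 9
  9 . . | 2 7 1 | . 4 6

Step 1. [r1c2∈{3,4,5,6,7,9}] 4 has one home in col 2: r1c2 ⇒ r1c2=4.
Step 2. [r5c6∈{7}] r5c6 is down to just 7, so r5c6=7.
Step 3. [r1c3∈{3,5,6}] r1c3 is the only open cell in row 1 admitting 3, so r1c3=3.
Step 4. [r6c8∈{7}] nothing but 7 survives at r6c8, so r6c8=7.
Step 5. [r6c7∈{5}] only 5 remains possible at r6c7 ⇒ r6c7=5.
Step 6. [r4c2∈{2,3,7}] in row 4, 7 fits only at r4c2 ⇒ r4c2=7.
Step 7. [r8c6∈{3,5}] in col 6, 5 fits only at r8c6. So r8c6=5.
Step 8. [r8c1∈{3}] nothing but 3 survives at r8c1, so r8c1=3.
Step 9. [r9c2∈{5}] r9c2 is down to just 5 ⇒ r9c2=5.
Step 10. [r2c1∈{5,7}] across box 1, 5 lands solely at r2c1, so r2c1=5.
Step 11. [r2c9∈{7}] r2c9's peers cover all but 7. So r2c9=7.
Step 12. [r3c7∈{4,9}] 9 has one home in col 7: r3c7, so r3c7=9.
Step 13. [r6c1∈{6}] r6c1 has the single candidate 6. So r6c1=6.
Step 14. [r9c3∈{8}] r9c3 has the single candidate 8 ⇒ r9c3=8.
Step 15. [r4c9∈{1,2}] row 4 places 2 nowhere but r4c9, so r4c9=2.
Step 16. [r5c3∈{5}] only 5 remains possible at r5c3, so r5c3=5.
Step 17. [r1c6∈{9}] r1c6's peers cover all but 9 ⇒ r1c6=9.
Step 18. [r5c2∈{2}] only 2 remains possible at r5c2, so r5c2=2.
Step 19. [r5c7∈{4}] r5c7 is down to just 4 ⇒ r5c7=4.
Step 20. [r7c2∈{6}] r7c2 is down to just 6 ⇒ r7c2=6.
Step 21. [r9c7∈{3}] nothing but 3 survives at r9c7. So r9c7=3.
Step 22. [r3c3∈{6}] only 6 remains possible at r3c3, so r3c3=6.
Step 23. [r8c3∈{4}] only 4 remains possible at r8c3 ⇒ r8c3=4.
Step 24. [r2c4∈{8}] nothing but 8 survives at r2c4, so r2c4=8.
Step 25. [r6c2∈{3}] r6c2 has the single candidate 3. So r6c2=3.
Step 26. [r1c4∈{7}] nothing but 7 survives at r1c4, so r1c4=7.
Step 27. [r1c5∈{6}] r1c5 is down to just 6. So r1c5=6.
Step 28. [r6c9∈{1}] r6c9 is down to just 1 ⇒ r6c9=1.
Step 29. [r8c8∈{2}] only 2 remains possible at r8c8, so r8c8=2.
Step 30. [r2c2∈{9}] r2c2's peers cover all but 9 ⇒ r2c2=9.
Step 31. [r5c1∈{8}] r5c1's peers cover all but 8. So r5c1=8.
Step 32. [r3c1∈{7}] only 7 remains possible at r3c1 ⇒ r3c1=7.
Step 33. [r4c3∈{1}] r4c3 has the single candidate 1 ⇒ r4c3=1.
Step 34. [r3c9∈{4}] nothing but 4 survives at r3c9. So r3c9=4.
Step 35. [r7c6∈{3}] r7c6 is down to just 3 ⇒ r7c6=3.
Step 36. [r4c4∈{3}] r4c4 is down to just 3. So r4c4=3.
Step 37. [r3c6∈{2}] r3c6 is down to just 2, so r3c6=2.
Step 38. [r1c9∈{5}] r1c9 is down to just 5 ⇒ r1c9=5.

Answer: 1 4 3 7 6 9 2 8 5 / 5 9 2 8 1 4 6 3 7 / 7 8 6 5 3 2 9 1 4 / 4 7 1 3 5 6 8 9 2 / 8 2 5 1 9 7 4 6 3 / 6 3 9 4 2 8 5 7 1 / 2 6 7 9 4 3 1 5 8 / 3 1 4 6 8 5 7 2 9 / 9 5 8 2 7 1 3 4 6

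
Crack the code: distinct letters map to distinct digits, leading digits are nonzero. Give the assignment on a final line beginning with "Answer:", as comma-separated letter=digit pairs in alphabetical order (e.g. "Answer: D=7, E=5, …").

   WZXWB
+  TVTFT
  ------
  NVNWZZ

Step 1. [col 1: B + T ≡ Z (mod 10)] column 1 (B + T ≡ Z (mod 10), carry-in 0) doesn't pin T yet; pick T=8 and continue. So T=8.
Step 2. [col 1: B + T ≡ Z (mod 10)] column 1 (B + T ≡ Z (mod 10), carry-in 0) doesn't pin Z yet; pick Z=7 and continue, so Z=7.
Step 3. [N] adding two 5-digit numbers gives at most 5+1 digits, and here it does — N is that final carry and must be 1, so N=1.
Step 4. [col 1: B + T ≡ Z (mod 10)] from column 1 (T=8, Z=7, carry-in 0, digits 1,7,8 already taken and all letters distinct): B must equal 9 ⇒ B=9.
Step 5. [col 2: W + F ≡ Z (mod 10)] no forcing yet in column 2 (carry-in 1); W=4 is free and consistent — try it. So W=4.
Step 6. [col 2: W + F ≡ Z (mod 10)] column 2 reads W+F+carry(1)=Z with W=4, Z=7; with digits 1,4,7,8,9 already taken and all letters distinct, the only value for F is 2, so F=2.
Step 7. [col 3: X + T ≡ W (mod 10)] column 3 reads X+T+carry(0)=W with T=8, W=4; with digits 1,2,4,7,8,9 already taken and all letters distinct, the only value for X is 6, so X=6.
Step 8. [col 4: Z + V ≡ N (mod 10)] from column 4 (Z=7, N=1, carry-in 1, digits 1,2,4,6,7,8,9 already taken and all letters distinct): V must equal 3 ⇒ V=3.

Answer: B=9, F=2, N=1, T=8, V=3, W=4, X=6, Z=7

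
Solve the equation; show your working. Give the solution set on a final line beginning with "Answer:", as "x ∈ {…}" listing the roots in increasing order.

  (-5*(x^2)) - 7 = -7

Step 1. [(-5*(x^2)) - 7 = -7] 7 comes off first (add 7). So sub: -5*(x^2) = 0.
Step 2. [-5*(x^2) = 0] LHS = -5·(…); ÷-5 both sides ⇒ div: x^2 = 0.
Step 3. [x^2 = 0] LHS squared, RHS 0 ≥ 0: apply √ (±), so sqrt: x = 0.

Answer: x ∈ {0}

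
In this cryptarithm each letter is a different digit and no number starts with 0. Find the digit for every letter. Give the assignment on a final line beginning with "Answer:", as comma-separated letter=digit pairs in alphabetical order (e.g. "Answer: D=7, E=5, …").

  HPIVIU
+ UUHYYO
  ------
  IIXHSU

Step 1. [col 1: U + O ≡ U (mod 10)] column 1: given nothing yet, carry-in 0, and all letters distinct, none taken yet, U+O≡U (mod 10) forces O=0 ⇒ O=0.
Step 2. [col 1: U + O ≡ U (mod 10)] several values work for U in column 1 (U + O ≡ U (mod 10), carry-in 0); try U=1, so U=1.
Step 3. [col 2: I + Y ≡ S (mod 10)] column 2 (I + Y ≡ S (mod 10), carry-in 0) doesn't pin Y yet; pick Y=2 and continue. So Y=2.
Step 4. [col 2: I + Y ≡ S (mod 10)] several values work for I in column 2 (I + Y ≡ S (mod 10), carry-in 0); try I=7. So I=7.
Step 5. [col 2: I + Y ≡ S (mod 10)] column 2 reads I+Y+carry(0)=S with I=7, Y=2; with digits 0,1,2,7 already taken and all letters distinct, the only value for S is 9, so S=9.
Step 6. [col 3: V + Y ≡ H (mod 10)] no forcing yet in column 3 (carry-in 0); V=4 is free and consistent — try it. So V=4.
Step 7. [col 3: V + Y ≡ H (mod 10)] in column 3 we have V+Y≡H with carry-in 0; given V=4, Y=2 and digits 0,1,2,4,7,9 already taken and all letters distinct, that pins H to 6, so H=6.
Step 8. [col 4: I + H ≡ X (mod 10)] column 4: given I=7, H=6, carry-in 0, and digits 0,1,2,4,6,7,9 already taken and all letters distinct, I+H≡X (mod 10) forces X=3. So X=3.
Step 9. [col 5: P + U ≡ I (mod 10)] from column 5 (U=1, I=7, carry-in 1, digits 0,1,2,3,4,6,7,9 already taken and all letters distinct): P must equal 5. So P=5.

Answer: H=6, I=7, O=0, P=5, S=9, U=1, V=4, X=3, Y=2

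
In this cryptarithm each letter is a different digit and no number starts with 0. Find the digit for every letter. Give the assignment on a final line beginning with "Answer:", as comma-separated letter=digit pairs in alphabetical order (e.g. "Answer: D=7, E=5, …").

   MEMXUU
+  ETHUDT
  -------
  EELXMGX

Step 1. [col 1: U + T ≡ X (mod 10)] no forcing yet in column 1 (carry-in 0); X=3 is free and consistent — try it. So X=3.
Step 2. [col 1: U + T ≡ X (mod 10)] no forcing yet in column 1 (carry-in 0); T=8 is free and consistent — try it, so T=8.
Step 3. [E] adding two 6-digit numbers gives at most 6+1 digits, and here it does — E is that final carry and must be 1, so E=1.
Step 4. [col 1: U + T ≡ X (mod 10)] column 1: given T=8, X=3, carry-in 0, and digits 1,3,8 already taken and all letters distinct, U+T≡X (mod 10) forces U=5, so U=5.
Step 5. [col 2: U + D ≡ G (mod 10)] D=6 is one option consistent with column 2 (U + D ≡ G (mod 10), carry-in 1) — take it. So D=6.
Step 6. [col 2: U + D ≡ G (mod 10)] in column 2 we have U+D≡G with carry-in 1; given U=5, D=6 and digits 1,3,5,6,8 already taken and all letters distinct, that pins G to 2 ⇒ G=2.
Step 7. [col 3: X + U ≡ M (mod 10)] from column 3 (X=3, U=5, carry-in 1, digits 1,2,3,5,6,8 already taken and all letters distinct): M must equal 9, so M=9.
Step 8. [col 4: M + H ≡ X (mod 10)] column 4: given M=9, X=3, carry-in 0, and digits 1,2,3,5,6,8,9 already taken and all letters distinct, M+H≡X (mod 10) forces H=4. So H=4.
Step 9. [col 5: E + T ≡ L (mod 10)] column 5 reads E+T+carry(1)=L with E=1, T=8; with digits 1,2,3,4,5,6,8,9 already taken and all letters distinct, the only value for L is 0 ⇒ L=0.

Answer: D=6, E=1, G=2, H=4, L=0, M=9, T=8, U=5, X=3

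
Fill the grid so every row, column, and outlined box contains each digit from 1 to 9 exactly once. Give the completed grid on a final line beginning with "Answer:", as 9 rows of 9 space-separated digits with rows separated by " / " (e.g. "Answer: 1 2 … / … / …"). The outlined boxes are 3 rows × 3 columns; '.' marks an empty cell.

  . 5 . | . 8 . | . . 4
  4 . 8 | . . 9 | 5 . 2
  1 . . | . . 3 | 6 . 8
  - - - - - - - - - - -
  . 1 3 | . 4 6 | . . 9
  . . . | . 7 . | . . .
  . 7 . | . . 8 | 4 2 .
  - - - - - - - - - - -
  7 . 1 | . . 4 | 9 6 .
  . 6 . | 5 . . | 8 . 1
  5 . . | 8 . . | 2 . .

Step 1. [r5c6∈{1,2,5}] r5c6 is the only open cell in col 6 admitting 5 ⇒ r5c6=5.
Step 2. [r4c4∈{2}] r4c4 is down to just 2. So r4c4=2.
Step 3. [r7c4∈{3}] nothing but 3 survives at r7c4. So r7c4=3.
Step 4. [r7c5∈{2}] r7c5 has the single candidate 2. So r7c5=2.
Step 5. [r9c9∈{3,7}] across col 9, 7 lands solely at r9c9 ⇒ r9c9=7.
Step 6. [r1c6∈{1,2,7}] 2 has one home in col 6: r1c6. So r1c6=2.
Step 7. [r8c5∈{9}] r8c5's peers cover all but 9 ⇒ r8c5=9.
Step 8. [r2c2∈{3}] nothing but 3 survives at r2c2 ⇒ r2c2=3.
Step 9. [r9c8∈{3,4}] 3 has one home in row 9: r9c8. So r9c8=3.
Step 10. [r4c1∈{8}] only 8 remains possible at r4c1. So r4c1=8.
Step 11. [r1c7∈{1,3,7}] 3 has one home in row 1: r1c7, so r1c7=3.
Step 12. [r6c3∈{5,6,9}] r6c3 is the only open cell in col 3 admitting 5, so r6c3=5.
Step 13. [r9c5∈{1,6}] in row 9, 6 fits only at r9c5. So r9c5=6.
Step 14. [r2c5∈{1}] nothing but 1 survives at r2c5 ⇒ r2c5=1.
Step 15. [r2c8∈{7}] nothing but 7 survives at r2c8, so r2c8=7.
Step 16. [r3c8∈{9}] r3c8 is down to just 9 ⇒ r3c8=9.
Step 17. [r5c9∈{3,6}] across row 5, 3 lands solely at r5c9, so r5c9=3.
Step 18. [r3c2∈{2}] only 2 remains possible at r3c2 ⇒ r3c2=2.
Step 19. [r3c3∈{7}] nothing but 7 survives at r3c3. So r3c3=7.
Step 20. [r6c4∈{1,9}] across row 6, 1 lands solely at r6c4. So r6c4=1.
Step 21. [r6c1∈{6,9}] 9 has one home in row 6: r6c1, so r6c1=9.
Step 22. [r1c1∈{6}] nothing but 6 survives at r1c1. So r1c1=6.
Step 23. [r5c3∈{2,4,6}] row 5 places 6 nowhere but r5c3. So r5c3=6.
Step 24. [r9c2∈{4,9}] across col 2, 9 lands solely at r9c2. So r9c2=9.
Step 25. [r8c3∈{2,4}] 2 has one home in col 3: r8c3, so r8c3=2.
Step 26. [r5c7∈{1}] only 1 remains possible at r5c7. So r5c7=1.
Step 27. [r5c4∈{9}] r5c4 is down to just 9, so r5c4=9.
Step 28. [r7c2∈{8}] nothing but 8 survives at r7c2 ⇒ r7c2=8.
Step 29. [r5c2∈{4}] r5c2 has the single candidate 4 ⇒ r5c2=4.
Step 30. [r5c8∈{8}] r5c8's peers cover all but 8, so r5c8=8.
Step 31. [r1c8∈{1}] only 1 remains possible at r1c8 ⇒ r1c8=1.
Step 32. [r3c4∈{4}] r3c4's peers cover all but 4, so r3c4=4.
Step 33. [r7c9∈{5}] r7c9's peers cover all but 5 ⇒ r7c9=5.
Step 34. [r4c8∈{5}] nothing but 5 survives at r4c8, so r4c8=5.
Step 35. [r8c1∈{3}] r8c1 has the single candidate 3, so r8c1=3.
Step 36. [r5c1∈{2}] nothing but 2 survives at r5c1, so r5c1=2.
Step 37. [r6c9∈{6}] nothing but 6 survives at r6c9. So r6c9=6.
Step 38. [r2c4∈{6}] r2c4's peers cover all but 6. So r2c4=6.
Step 39. [r8c8∈{4}] nothing but 4 survives at r8c8. So r8c8=4.
Step 40. [r4c7∈{7}] r4c7 is down to just 7. So r4c7=7.
Step 41. [r1c4∈{7}] only 7 remains possible at r1c4, so r1c4=7.
Step 42. [r8c6∈{7}] r8c6's peers cover all but 7, so r8c6=7.
Step 43. [r9c6∈{1}] nothing but 1 survives at r9c6 ⇒ r9c6=1.
Step 44. [r1c3∈{9}] nothing but 9 survives at r1c3 ⇒ r1c3=9.
Step 45. [r3c5∈{5}] nothing but 5 survives at r3c5, so r3c5=5.
Step 46. [r6c5∈{3}] only 3 remains possible at r6c5. So r6c5=3.
Step 47. [r9c3∈{4}] only 4 remains possible at r9c3, so r9c3=4.

Answer: 6 5 9 7 8 2 3 1 4 / 4 3 8 6 1 9 5 7 2 / 1 2 7 4 5 3 6 9 8 / 8 1 3 2 4 6 7 5 9 / 2 4 6 9 7 5 1 8 3 / 9 7 5 1 3 8 4 2 6 / 7 8 1 3 2 4 9 6 5 / 3 6 2 5 9 7 8 4 1 / 5 9 4 8 6 1 2 3 7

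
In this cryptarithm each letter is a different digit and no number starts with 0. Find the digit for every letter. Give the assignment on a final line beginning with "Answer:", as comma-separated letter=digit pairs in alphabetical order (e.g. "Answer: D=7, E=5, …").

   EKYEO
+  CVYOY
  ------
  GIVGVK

Step 1. [col 1: O + Y ≡ K (mod 10)] column 1 (O + Y ≡ K (mod 10), carry-in 0) doesn't pin O yet; pick O=4 and continue, so O=4.
Step 2. [col 1: O + Y ≡ K (mod 10)] several values work for K in column 1 (O + Y ≡ K (mod 10), carry-in 0); try K=9. So K=9.
Step 3. [col 1: O + Y ≡ K (mod 10)] column 1 reads O+Y+carry(0)=K with O=4, K=9; with digits 4,9 already taken and all letters distinct, the only value for Y is 5, so Y=5.
Step 4. [G] adding two 5-digit numbers gives at most 5+1 digits, and here it does — G is that final carry and must be 1. So G=1.
Step 5. [col 2: E + O ≡ V (mod 10)] several values work for E in column 2 (E + O ≡ V (mod 10), carry-in 0); try E=8 ⇒ E=8.
Step 6. [col 2: E + O ≡ V (mod 10)] from column 2 (E=8, O=4, carry-in 0, digits 1,4,5,8,9 already taken and all letters distinct): V must equal 2, so V=2.
Step 7. [col 5: E + C ≡ I (mod 10)] from column 5 (E=8, carry-in 1, digits 1,2,4,5,8,9 already taken and all letters distinct): I must equal 6 ⇒ I=6.
Step 8. [col 5: E + C ≡ I (mod 10)] from column 5 (E=8, I=6, carry-in 1, digits 1,2,4,5,6,8,9 already taken and all letters distinct): C must equal 7. So C=7.

Answer: C=7, E=8, G=1, I=6, K=9, O=4, V=2, Y=5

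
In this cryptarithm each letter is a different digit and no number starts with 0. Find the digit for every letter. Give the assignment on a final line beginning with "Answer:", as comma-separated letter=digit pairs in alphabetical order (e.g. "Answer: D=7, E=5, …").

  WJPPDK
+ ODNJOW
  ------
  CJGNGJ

Step 1. [col 1: K + W ≡ J (mod 10)] column 1 (K + W ≡ J (mod 10), carry-in 0) doesn't pin J yet; pick J=1 and continue ⇒ J=1.
Step 2. [col 1: K + W ≡ J (mod 10)] column 1 (K + W ≡ J (mod 10), carry-in 0) doesn't pin W yet; pick W=2 and continue. So W=2.
Step 3. [col 1: K + W ≡ J (mod 10)] column 1: given W=2, J=1, carry-in 0, and digits 1,2 already taken and all letters distinct, K+W≡J (mod 10) forces K=9. So K=9.
Step 4. [col 2: D + O ≡ G (mod 10)] no forcing yet in column 2 (carry-in 1); D=0 is free and consistent — try it. So D=0.
Step 5. [col 2: D + O ≡ G (mod 10)] column 2 (D + O ≡ G (mod 10), carry-in 1) doesn't pin G yet; pick G=7 and continue ⇒ G=7.
Step 6. [col 2: D + O ≡ G (mod 10)] in column 2 we have D+O≡G with carry-in 1; given D=0, G=7 and digits 0,1,2,7,9 already taken and all letters distinct, that pins O to 6. So O=6.
Step 7. [col 3: P + J ≡ N (mod 10)] N=4 is one option consistent with column 3 (P + J ≡ N (mod 10), carry-in 0) — take it, so N=4.
Step 8. [col 3: P + J ≡ N (mod 10)] from column 3 (J=1, N=4, carry-in 0, digits 0,1,2,4,6,7,9 already taken and all letters distinct): P must equal 3. So P=3.
Step 9. [col 6: W + O ≡ C (mod 10)] in column 6 we have W+O≡C with carry-in 0; given W=2, O=6 and digits 0,1,2,3,4,6,7,9 already taken and all letters distinct, that pins C to 8, so C=8.

Answer: C=8, D=0, G=7, J=1, K=9, N=4, O=6, P=3, W=2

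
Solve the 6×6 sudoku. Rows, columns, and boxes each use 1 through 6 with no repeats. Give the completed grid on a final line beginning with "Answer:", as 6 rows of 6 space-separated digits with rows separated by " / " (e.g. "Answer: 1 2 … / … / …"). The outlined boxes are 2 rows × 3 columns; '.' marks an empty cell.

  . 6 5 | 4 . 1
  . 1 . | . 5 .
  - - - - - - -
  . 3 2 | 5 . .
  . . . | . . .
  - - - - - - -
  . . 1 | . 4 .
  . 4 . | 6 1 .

Step 1. [r5c2∈{2,5}] r5c2 is the only open cell in col 2 admitting 2, so r5c2=2.
Step 2. [r5c4∈{3}] r5c4's peers cover all but 3, so r5c4=3.
Step 3. [r4c3∈{4,6}] col 3 places 6 nowhere but r4c3. So r4c3=6.
Step 4. [r2c4∈{2}] r2c4 has the single candidate 2 ⇒ r2c4=2.
Step 5. [r1c5∈{3}] nothing but 3 survives at r1c5 ⇒ r1c5=3.
Step 6. [r6c3∈{3}] nothing but 3 survives at r6c3 ⇒ r6c3=3.
Step 7. [r6c1∈{5}] r6c1 is down to just 5, so r6c1=5.
Step 8. [r4c6∈{2,3,4}] in row 4, 3 fits only at r4c6, so r4c6=3.
Step 9. [r4c1∈{1,4}] row 4 places 4 nowhere but r4c1. So r4c1=4.
Step 10. [r2c6∈{6}] r2c6 is down to just 6, so r2c6=6.
Step 11. [r5c6∈{5}] r5c6 has the single candidate 5. So r5c6=5.
Step 12. [r2c3∈{4}] r2c3 is down to just 4 ⇒ r2c3=4.
Step 13. [r4c4∈{1}] nothing but 1 survives at r4c4. So r4c4=1.
Step 14. [r3c6∈{4}] r3c6 has the single candidate 4, so r3c6=4.
Step 15. [r1c1∈{2}] r1c1's peers cover all but 2, so r1c1=2.
Step 16. [r3c5∈{6}] r3c5 is down to just 6 ⇒ r3c5=6.
Step 17. [r3c1∈{1}] r3c1's peers cover all but 1 ⇒ r3c1=1.
Step 18. [r2c1∈{3}] nothing but 3 survives at r2c1 ⇒ r2c1=3.
Step 19. [r5c1∈{6}] only 6 remains possible at r5c1 ⇒ r5c1=6.
Step 20. [r4c5∈{2}] nothing but 2 survives at r4c5, so r4c5=2.
Step 21. [r4c2∈{5}] r4c2's peers cover all but 5. So r4c2=5.
Step 22. [r6c6∈{2}] r6c6 has the single candidate 2 ⇒ r6c6=2.

Answer: 2 6 5 4 3 1 / 3 1 4 2 5 6 / 1 3 2 5 6 4 / 4 5 6 1 2 3 / 6 2 1 3 4 5 / 5 4 3 6 1 2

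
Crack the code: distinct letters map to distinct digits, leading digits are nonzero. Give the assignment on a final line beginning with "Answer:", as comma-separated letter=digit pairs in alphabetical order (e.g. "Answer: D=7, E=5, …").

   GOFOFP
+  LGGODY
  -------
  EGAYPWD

Step 1. [E] the sum has 7 digits but both addends have 6; that extra leading digit E is the final carry, namely 1, so E=1.
Step 2. [col 1: P + Y ≡ D (mod 10)] no forcing yet in column 1 (carry-in 0); P=5 is free and consistent — try it. So P=5.
Step 3. [col 1: P + Y ≡ D (mod 10)] no forcing yet in column 1 (carry-in 0); D=8 is free and consistent — try it. So D=8.
Step 4. [col 1: P + Y ≡ D (mod 10)] from column 1 (P=5, D=8, carry-in 0, digits 1,5,8 already taken and all letters distinct): Y must equal 3 ⇒ Y=3.
Step 5. [col 2: F + D ≡ W (mod 10)] no forcing yet in column 2 (carry-in 0); W=4 is free and consistent — try it ⇒ W=4.
Step 6. [col 2: F + D ≡ W (mod 10)] in column 2 we have F+D≡W with carry-in 0; given D=8, W=4 and digits 1,3,4,5,8 already taken and all letters distinct, that pins F to 6. So F=6.
Step 7. [col 3: O + O ≡ P (mod 10)] O=2 is one option consistent with column 3 (O + O ≡ P (mod 10), carry-in 1) — take it ⇒ O=2.
Step 8. [col 4: F + G ≡ Y (mod 10)] from column 4 (F=6, Y=3, carry-in 0, digits 1,2,3,4,5,6,8 already taken and all letters distinct): G must equal 7, so G=7.
Step 9. [col 5: O + G ≡ A (mod 10)] from column 5 (O=2, G=7, carry-in 1, digits 1,2,3,4,5,6,7,8 already taken and all letters distinct): A must equal 0. So A=0.
Step 10. [col 6: G + L ≡ G (mod 10)] column 6: given G=7, carry-in 1, and digits 0,1,2,3,4,5,6,7,8 already taken and all letters distinct, G+L≡G (mod 10) forces L=9. So L=9.

Answer: A=0, D=8, E=1, F=6, G=7, L=9, O=2, P=5, W=4, Y=3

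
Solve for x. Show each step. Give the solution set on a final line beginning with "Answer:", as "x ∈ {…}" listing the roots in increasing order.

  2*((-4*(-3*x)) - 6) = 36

Step 1. [2*((-4*(-3*x)) - 6) = 36] divide by the outer 2, so div: (-4*(-3*x)) - 6 = 18.
Step 2. [(-4*(-3*x)) - 6 = 18] -6 is outermost — add 6 both sides ⇒ sub: -4*(-3*x) = 24.
Step 3. [-4*(-3*x) = 24] leading coefficient -4: divide by -4 ⇒ div: -3*x = -6.
Step 4. [-3*x = -6] -3·(inner) — divide through by -3, so div: x = 2.

Answer: x ∈ {2}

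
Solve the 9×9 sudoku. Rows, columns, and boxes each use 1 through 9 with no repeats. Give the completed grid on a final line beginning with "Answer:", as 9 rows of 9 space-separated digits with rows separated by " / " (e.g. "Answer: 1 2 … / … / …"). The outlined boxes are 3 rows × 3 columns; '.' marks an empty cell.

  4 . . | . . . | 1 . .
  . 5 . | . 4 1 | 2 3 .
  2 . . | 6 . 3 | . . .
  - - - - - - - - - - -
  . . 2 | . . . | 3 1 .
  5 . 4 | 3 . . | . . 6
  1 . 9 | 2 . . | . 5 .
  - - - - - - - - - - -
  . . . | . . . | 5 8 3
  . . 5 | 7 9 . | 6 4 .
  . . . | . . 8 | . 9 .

Step 1. [r3c8∈{7}] r3c8 is down to just 7. So r3c8=7.
Step 2. [r9c5∈{1,2,3,5,6}] in col 5, 3 fits only at r9c5. So r9c5=3.
Step 3. [r9c7∈{7}] r9c7 is down to just 7. So r9c7=7.
Step 4. [r9c1∈{6}] r9c1 is down to just 6. So r9c1=6.
Step 5. [r9c3∈{1}] only 1 remains possible at r9c3, so r9c3=1.
Step 6. [r3c3∈{8}] r3c3 is down to just 8, so r3c3=8.
Step 7. [r8c6∈{2}] r8c6's peers cover all but 2, so r8c6=2.
Step 8. [r6c2∈{3,6,7,8}] row 6 places 3 nowhere but r6c2, so r6c2=3.
Step 9. [r3c5∈{5}] nothing but 5 survives at r3c5. So r3c5=5.
Step 10. [r4c2∈{6,7,8}] across box 4, 6 lands solely at r4c2. So r4c2=6.
Step 11. [r7c2∈{2,4,7,9}] in row 7, 2 fits only at r7c2, so r7c2=2.
Step 12. [r4c6∈{4,5,7,9}] r4c6 is the only open cell in col 6 admitting 5. So r4c6=5.
Step 13. [r7c3∈{7}] nothing but 7 survives at r7c3, so r7c3=7.
Step 14. [r5c5∈{1,7,8}] r5c5 is the only open cell in row 5 admitting 1, so r5c5=1.
Step 15. [r2c1∈{7,9}] across row 2, 7 lands solely at r2c1. So r2c1=7.
Step 16. [r4c1∈{8}] only 8 remains possible at r4c1, so r4c1=8.
Step 17. [r4c5∈{7}] nothing but 7 survives at r4c5 ⇒ r4c5=7.
Step 18. [r1c2∈{9}] r1c2 is down to just 9, so r1c2=9.
Step 19. [r6c5∈{6,8}] r6c5 is the only open cell in box 5 admitting 8. So r6c5=8.
Step 20. [r6c7∈{4}] r6c7's peers cover all but 4 ⇒ r6c7=4.
Step 21. [r4c9∈{9}] nothing but 9 survives at r4c9. So r4c9=9.
Step 22. [r7c6∈{4,6}] in col 6, 4 fits only at r7c6. So r7c6=4.
Step 23. [r1c4∈{8}] r1c4 is down to just 8. So r1c4=8.
Step 24. [r1c8∈{6}] nothing but 6 survives at r1c8. So r1c8=6.
Step 25. [r7c5∈{6}] nothing but 6 survives at r7c5 ⇒ r7c5=6.
Step 26. [r5c8∈{2}] r5c8's peers cover all but 2 ⇒ r5c8=2.
Step 27. [r1c6∈{7}] r1c6 has the single candidate 7, so r1c6=7.
Step 28. [r2c3∈{6}] nothing but 6 survives at r2c3, so r2c3=6.
Step 29. [r2c9∈{8}] r2c9's peers cover all but 8, so r2c9=8.
Step 30. [r8c1∈{3}] r8c1 has the single candidate 3 ⇒ r8c1=3.
Step 31. [r5c7∈{8}] only 8 remains possible at r5c7, so r5c7=8.
Step 32. [r1c3∈{3}] r1c3 has the single candidate 3 ⇒ r1c3=3.
Step 33. [r1c5∈{2}] r1c5's peers cover all but 2. So r1c5=2.
Step 34. [r9c2∈{4}] r9c2 is down to just 4. So r9c2=4.
Step 35. [r7c4∈{1}] r7c4's peers cover all but 1 ⇒ r7c4=1.
Step 36. [r9c4∈{5}] r9c4 is down to just 5 ⇒ r9c4=5.
Step 37. [r6c9∈{7}] r6c9 is down to just 7 ⇒ r6c9=7.
Step 38. [r5c6∈{9}] r5c6 is down to just 9 ⇒ r5c6=9.
Step 39. [r5c2∈{7}] nothing but 7 survives at r5c2 ⇒ r5c2=7.
Step 40. [r2c4∈{9}] r2c4 is down to just 9, so r2c4=9.
Step 41. [r3c9∈{4}] r3c9 has the single candidate 4, so r3c9=4.
Step 42. [r8c9∈{1}] r8c9's peers cover all but 1 ⇒ r8c9=1.
Step 43. [r6c6∈{6}] r6c6 is down to just 6. So r6c6=6.
Step 44. [r3c7∈{9}] nothing but 9 survives at r3c7, so r3c7=9.
Step 45. [r4c4∈{4}] r4c4 is down to just 4 ⇒ r4c4=4.
Step 46. [r3c2∈{1}] r3c2 has the single candidate 1 ⇒ r3c2=1.
Step 47. [r8c2∈{8}] only 8 remains possible at r8c2, so r8c2=8.
Step 48. [r7c1∈{9}] r7c1's peers cover all but 9. So r7c1=9.
Step 49. [r9c9∈{2}] r9c9 has the single candidate 2. So r9c9=2.
Step 50. [r1c9∈{5}] r1c9's peers cover all but 5. So r1c9=5.

Answer: 4 9 3 8 2 7 1 6 5 / 7 5 6 9 4 1 2 3 8 / 2 1 8 6 5 3 9 7 4 / 8 6 2 4 7 5 3 1 9 / 5 7 4 3 1 9 8 2 6 / 1 3 9 2 8 6 4 5 7 / 9 2 7 1 6 4 5 8 3 / 3 8 5 7 9 2 6 4 1 / 6 4 1 5 3 8 7 9 2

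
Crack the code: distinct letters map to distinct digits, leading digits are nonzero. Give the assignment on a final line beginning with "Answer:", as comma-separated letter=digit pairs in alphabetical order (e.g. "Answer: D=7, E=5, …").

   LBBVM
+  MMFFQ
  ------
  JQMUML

Step 1. [col 1: M + Q ≡ L (mod 10)] no forcing yet in column 1 (carry-in 0); L=8 is free and consistent — try it. So L=8.
Step 2. [col 1: M + Q ≡ L (mod 10)] no forcing yet in column 1 (carry-in 0); M=5 is free and consistent — try it. So M=5.
Step 3. [col 1: M + Q ≡ L (mod 10)] column 1 reads M+Q+carry(0)=L with M=5, L=8; with digits 5,8 already taken and all letters distinct, the only value for Q is 3, so Q=3.
Step 4. [col 2: V + F ≡ M (mod 10)] column 2 (V + F ≡ M (mod 10), carry-in 0) doesn't pin V yet; pick V=9 and continue. So V=9.
Step 5. [J] J is the leading digit of a 6-digit sum of two 5-digit numbers; the final carry is exactly 1, so J=1.
Step 6. [col 2: V + F ≡ M (mod 10)] in column 2 we have V+F≡M with carry-in 0; given V=9, M=5 and digits 1,3,5,8,9 already taken and all letters distinct, that pins F to 6 ⇒ F=6.
Step 7. [col 3: B + F ≡ U (mod 10)] no forcing yet in column 3 (carry-in 1); U=7 is free and consistent — try it. So U=7.
Step 8. [col 3: B + F ≡ U (mod 10)] column 3: given F=6, U=7, carry-in 1, and digits 1,3,5,6,7,8,9 already taken and all letters distinct, B+F≡U (mod 10) forces B=0 ⇒ B=0.

Answer: B=0, F=6, J=1, L=8, M=5, Q=3, U=7, V=9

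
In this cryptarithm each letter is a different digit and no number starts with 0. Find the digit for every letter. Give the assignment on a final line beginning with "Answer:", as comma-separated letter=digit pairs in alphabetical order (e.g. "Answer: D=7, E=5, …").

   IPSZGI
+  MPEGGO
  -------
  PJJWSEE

Step 1. [col 1: I + O ≡ E (mod 10)] no forcing yet in column 1 (carry-in 0); O=3 is free and consistent — try it, so O=3.
Step 2. [col 1: I + O ≡ E (mod 10)] no forcing yet in column 1 (carry-in 0); I=5 is free and consistent — try it, so I=5.
Step 3. [col 1: I + O ≡ E (mod 10)] column 1: given I=5, O=3, carry-in 0, and digits 3,5 already taken and all letters distinct, I+O≡E (mod 10) forces E=8 ⇒ E=8.
Step 4. [col 2: G + G ≡ E (mod 10)] column 2 (G + G ≡ E (mod 10), carry-in 0) doesn't pin G yet; pick G=4 and continue. So G=4.
Step 5. [P] P is the leading digit of a 7-digit sum of two 6-digit numbers; the final carry is exactly 1. So P=1.
Step 6. [col 3: Z + G ≡ S (mod 10)] S=0 is one option consistent with column 3 (Z + G ≡ S (mod 10), carry-in 0) — take it ⇒ S=0.
Step 7. [col 3: Z + G ≡ S (mod 10)] in column 3 we have Z+G≡S with carry-in 0; given G=4, S=0 and digits 0,1,3,4,5,8 already taken and all letters distinct, that pins Z to 6 ⇒ Z=6.
Step 8. [col 4: S + E ≡ W (mod 10)] from column 4 (S=0, E=8, carry-in 1, digits 0,1,3,4,5,6,8 already taken and all letters distinct): W must equal 9. So W=9.
Step 9. [col 5: P + P ≡ J (mod 10)] in column 5 we have P+P≡J with carry-in 0; given P=1 and digits 0,1,3,4,5,6,8,9 already taken and all letters distinct, that pins J to 2, so J=2.
Step 10. [col 6: I + M ≡ J (mod 10)] column 6 reads I+M+carry(0)=J with I=5, J=2; with digits 0,1,2,3,4,5,6,8,9 already taken and all letters distinct, the only value for M is 7, so M=7.

Answer: E=8, G=4, I=5, J=2, M=7, O=3, P=1, S=0, W=9, Z=6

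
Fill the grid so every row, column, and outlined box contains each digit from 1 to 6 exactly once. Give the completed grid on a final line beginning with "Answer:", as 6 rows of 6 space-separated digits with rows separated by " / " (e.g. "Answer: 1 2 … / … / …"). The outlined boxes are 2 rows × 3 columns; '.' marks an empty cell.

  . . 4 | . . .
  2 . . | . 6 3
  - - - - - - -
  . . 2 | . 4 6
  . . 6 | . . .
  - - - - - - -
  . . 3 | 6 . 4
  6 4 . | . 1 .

Step 1. [r4c5∈{2,3,5}] across col 5, 3 lands solely at r4c5 ⇒ r4c5=3.
Step 2. [r6c3∈{5}] r6c3's peers cover all but 5 ⇒ r6c3=5.
Step 3. [r6c6∈{2}] r6c6 has the single candidate 2. So r6c6=2.
Step 4. [r5c1∈{1}] only 1 remains possible at r5c1 ⇒ r5c1=1.
Step 5. [r4c4∈{1,2,5}] 2 has one home in row 4: r4c4. So r4c4=2.
Step 6. [r1c2∈{1,3,5,6}] in row 1, 6 fits only at r1c2, so r1c2=6.
Step 7. [r3c2∈{1,3,5}] in col 2, 3 fits only at r3c2, so r3c2=3.
Step 8. [r3c4∈{1,5}] r3c4 is the only open cell in row 3 admitting 1, so r3c4=1.
Step 9. [r1c4∈{5}] r1c4 has the single candidate 5. So r1c4=5.
Step 10. [r4c2∈{1,5}] r4c2 is the only open cell in row 4 admitting 1 ⇒ r4c2=1.
Step 11. [r3c1∈{5}] r3c1 is down to just 5, so r3c1=5.
Step 12. [r4c1∈{4}] r4c1 has the single candidate 4. So r4c1=4.
Step 13. [r6c4∈{3}] r6c4 is down to just 3. So r6c4=3.
Step 14. [r2c4∈{4}] only 4 remains possible at r2c4. So r2c4=4.
Step 15. [r1c5∈{2}] r1c5 is down to just 2. So r1c5=2.
Step 16. [r5c5∈{5}] r5c5 is down to just 5 ⇒ r5c5=5.
Step 17. [r1c1∈{3}] r1c1's peers cover all but 3 ⇒ r1c1=3.
Step 18. [r2c3∈{1}] r2c3's peers cover all but 1, so r2c3=1.
Step 19. [r4c6∈{5}] r4c6 is down to just 5, so r4c6=5.
Step 20. [r2c2∈{5}] nothing but 5 survives at r2c2. So r2c2=5.
Step 21. [r5c2∈{2}] only 2 remains possible at r5c2. So r5c2=2.
Step 22. [r1c6∈{1}] r1c6 is down to just 1, so r1c6=1.

Answer: 3 6 4 5 2 1 / 2 5 1 4 6 3 / 5 3 2 1 4 6 / 4 1 6 2 3 5 / 1 2 3 6 5 4 / 6 4 5 3 1 2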